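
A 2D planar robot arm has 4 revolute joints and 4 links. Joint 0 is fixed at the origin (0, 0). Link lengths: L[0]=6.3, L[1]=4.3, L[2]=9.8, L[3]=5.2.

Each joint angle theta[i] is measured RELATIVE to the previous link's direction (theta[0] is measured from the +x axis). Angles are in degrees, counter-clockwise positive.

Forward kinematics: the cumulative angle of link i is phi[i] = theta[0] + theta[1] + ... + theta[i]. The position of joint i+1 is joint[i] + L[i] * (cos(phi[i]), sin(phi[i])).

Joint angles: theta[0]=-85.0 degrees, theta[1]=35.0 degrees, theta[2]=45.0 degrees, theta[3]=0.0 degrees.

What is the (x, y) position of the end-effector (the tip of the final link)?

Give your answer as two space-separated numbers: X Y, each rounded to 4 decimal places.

Answer: 18.2560 -10.8774

Derivation:
joint[0] = (0.0000, 0.0000)  (base)
link 0: phi[0] = -85 = -85 deg
  cos(-85 deg) = 0.0872, sin(-85 deg) = -0.9962
  joint[1] = (0.0000, 0.0000) + 6.3 * (0.0872, -0.9962) = (0.0000 + 0.5491, 0.0000 + -6.2760) = (0.5491, -6.2760)
link 1: phi[1] = -85 + 35 = -50 deg
  cos(-50 deg) = 0.6428, sin(-50 deg) = -0.7660
  joint[2] = (0.5491, -6.2760) + 4.3 * (0.6428, -0.7660) = (0.5491 + 2.7640, -6.2760 + -3.2940) = (3.3131, -9.5700)
link 2: phi[2] = -85 + 35 + 45 = -5 deg
  cos(-5 deg) = 0.9962, sin(-5 deg) = -0.0872
  joint[3] = (3.3131, -9.5700) + 9.8 * (0.9962, -0.0872) = (3.3131 + 9.7627, -9.5700 + -0.8541) = (13.0758, -10.4241)
link 3: phi[3] = -85 + 35 + 45 + 0 = -5 deg
  cos(-5 deg) = 0.9962, sin(-5 deg) = -0.0872
  joint[4] = (13.0758, -10.4241) + 5.2 * (0.9962, -0.0872) = (13.0758 + 5.1802, -10.4241 + -0.4532) = (18.2560, -10.8774)
End effector: (18.2560, -10.8774)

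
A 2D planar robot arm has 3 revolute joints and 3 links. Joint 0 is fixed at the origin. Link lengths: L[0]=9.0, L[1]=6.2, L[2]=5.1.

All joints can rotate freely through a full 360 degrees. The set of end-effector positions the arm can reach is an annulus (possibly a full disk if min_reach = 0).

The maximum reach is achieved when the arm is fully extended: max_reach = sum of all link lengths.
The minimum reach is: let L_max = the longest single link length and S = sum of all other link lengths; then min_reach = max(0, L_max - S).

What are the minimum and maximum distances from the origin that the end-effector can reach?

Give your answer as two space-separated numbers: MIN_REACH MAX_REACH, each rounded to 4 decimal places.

Link lengths: [9.0, 6.2, 5.1]
max_reach = 9 + 6.2 + 5.1 = 20.3
L_max = max([9.0, 6.2, 5.1]) = 9
S (sum of others) = 20.3 - 9 = 11.3
min_reach = max(0, 9 - 11.3) = max(0, -2.3) = 0

Answer: 0.0000 20.3000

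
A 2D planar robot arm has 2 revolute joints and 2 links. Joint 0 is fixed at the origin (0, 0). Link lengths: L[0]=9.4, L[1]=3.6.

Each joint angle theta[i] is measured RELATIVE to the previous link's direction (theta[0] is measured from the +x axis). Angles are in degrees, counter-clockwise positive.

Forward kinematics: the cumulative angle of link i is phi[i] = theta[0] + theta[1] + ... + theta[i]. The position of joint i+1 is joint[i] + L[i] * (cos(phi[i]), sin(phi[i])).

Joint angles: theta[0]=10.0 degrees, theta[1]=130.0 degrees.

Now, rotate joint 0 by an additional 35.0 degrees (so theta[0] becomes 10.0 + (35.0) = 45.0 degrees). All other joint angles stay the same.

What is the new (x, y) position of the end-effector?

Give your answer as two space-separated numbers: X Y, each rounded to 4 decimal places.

joint[0] = (0.0000, 0.0000)  (base)
link 0: phi[0] = 45 = 45 deg
  cos(45 deg) = 0.7071, sin(45 deg) = 0.7071
  joint[1] = (0.0000, 0.0000) + 9.4 * (0.7071, 0.7071) = (0.0000 + 6.6468, 0.0000 + 6.6468) = (6.6468, 6.6468)
link 1: phi[1] = 45 + 130 = 175 deg
  cos(175 deg) = -0.9962, sin(175 deg) = 0.0872
  joint[2] = (6.6468, 6.6468) + 3.6 * (-0.9962, 0.0872) = (6.6468 + -3.5863, 6.6468 + 0.3138) = (3.0605, 6.9606)
End effector: (3.0605, 6.9606)

Answer: 3.0605 6.9606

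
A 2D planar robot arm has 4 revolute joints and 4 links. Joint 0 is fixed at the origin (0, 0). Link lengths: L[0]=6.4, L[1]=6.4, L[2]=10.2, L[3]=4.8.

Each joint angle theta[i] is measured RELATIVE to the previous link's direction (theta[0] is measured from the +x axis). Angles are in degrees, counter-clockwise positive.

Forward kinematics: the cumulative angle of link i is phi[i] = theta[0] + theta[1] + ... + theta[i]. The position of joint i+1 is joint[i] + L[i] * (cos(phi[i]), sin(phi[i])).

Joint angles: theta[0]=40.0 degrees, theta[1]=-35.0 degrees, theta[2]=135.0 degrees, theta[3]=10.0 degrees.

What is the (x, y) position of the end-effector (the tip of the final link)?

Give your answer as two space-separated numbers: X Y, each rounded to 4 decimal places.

Answer: -0.6922 13.6281

Derivation:
joint[0] = (0.0000, 0.0000)  (base)
link 0: phi[0] = 40 = 40 deg
  cos(40 deg) = 0.7660, sin(40 deg) = 0.6428
  joint[1] = (0.0000, 0.0000) + 6.4 * (0.7660, 0.6428) = (0.0000 + 4.9027, 0.0000 + 4.1138) = (4.9027, 4.1138)
link 1: phi[1] = 40 + -35 = 5 deg
  cos(5 deg) = 0.9962, sin(5 deg) = 0.0872
  joint[2] = (4.9027, 4.1138) + 6.4 * (0.9962, 0.0872) = (4.9027 + 6.3756, 4.1138 + 0.5578) = (11.2783, 4.6716)
link 2: phi[2] = 40 + -35 + 135 = 140 deg
  cos(140 deg) = -0.7660, sin(140 deg) = 0.6428
  joint[3] = (11.2783, 4.6716) + 10.2 * (-0.7660, 0.6428) = (11.2783 + -7.8137, 4.6716 + 6.5564) = (3.4647, 11.2281)
link 3: phi[3] = 40 + -35 + 135 + 10 = 150 deg
  cos(150 deg) = -0.8660, sin(150 deg) = 0.5000
  joint[4] = (3.4647, 11.2281) + 4.8 * (-0.8660, 0.5000) = (3.4647 + -4.1569, 11.2281 + 2.4000) = (-0.6922, 13.6281)
End effector: (-0.6922, 13.6281)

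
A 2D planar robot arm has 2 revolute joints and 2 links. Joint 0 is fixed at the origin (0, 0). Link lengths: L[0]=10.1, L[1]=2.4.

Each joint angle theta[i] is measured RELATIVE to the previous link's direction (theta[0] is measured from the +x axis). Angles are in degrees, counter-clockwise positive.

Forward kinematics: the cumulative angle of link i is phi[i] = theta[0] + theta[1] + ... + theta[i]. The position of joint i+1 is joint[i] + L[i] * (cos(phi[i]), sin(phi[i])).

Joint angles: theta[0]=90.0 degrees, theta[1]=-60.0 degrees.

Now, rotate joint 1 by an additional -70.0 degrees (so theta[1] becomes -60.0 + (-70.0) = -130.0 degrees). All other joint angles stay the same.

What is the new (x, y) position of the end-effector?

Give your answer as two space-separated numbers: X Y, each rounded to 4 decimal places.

joint[0] = (0.0000, 0.0000)  (base)
link 0: phi[0] = 90 = 90 deg
  cos(90 deg) = 0.0000, sin(90 deg) = 1.0000
  joint[1] = (0.0000, 0.0000) + 10.1 * (0.0000, 1.0000) = (0.0000 + 0.0000, 0.0000 + 10.1000) = (0.0000, 10.1000)
link 1: phi[1] = 90 + -130 = -40 deg
  cos(-40 deg) = 0.7660, sin(-40 deg) = -0.6428
  joint[2] = (0.0000, 10.1000) + 2.4 * (0.7660, -0.6428) = (0.0000 + 1.8385, 10.1000 + -1.5427) = (1.8385, 8.5573)
End effector: (1.8385, 8.5573)

Answer: 1.8385 8.5573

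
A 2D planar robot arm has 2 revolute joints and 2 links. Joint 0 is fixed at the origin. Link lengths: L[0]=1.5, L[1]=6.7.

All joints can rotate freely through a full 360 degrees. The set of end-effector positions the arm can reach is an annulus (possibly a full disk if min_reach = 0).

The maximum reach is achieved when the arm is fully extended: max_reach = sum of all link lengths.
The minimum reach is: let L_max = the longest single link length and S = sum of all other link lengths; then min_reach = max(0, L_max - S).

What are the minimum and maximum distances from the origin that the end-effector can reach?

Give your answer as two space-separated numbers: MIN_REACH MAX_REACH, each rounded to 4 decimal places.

Answer: 5.2000 8.2000

Derivation:
Link lengths: [1.5, 6.7]
max_reach = 1.5 + 6.7 = 8.2
L_max = max([1.5, 6.7]) = 6.7
S (sum of others) = 8.2 - 6.7 = 1.5
min_reach = max(0, 6.7 - 1.5) = max(0, 5.2) = 5.2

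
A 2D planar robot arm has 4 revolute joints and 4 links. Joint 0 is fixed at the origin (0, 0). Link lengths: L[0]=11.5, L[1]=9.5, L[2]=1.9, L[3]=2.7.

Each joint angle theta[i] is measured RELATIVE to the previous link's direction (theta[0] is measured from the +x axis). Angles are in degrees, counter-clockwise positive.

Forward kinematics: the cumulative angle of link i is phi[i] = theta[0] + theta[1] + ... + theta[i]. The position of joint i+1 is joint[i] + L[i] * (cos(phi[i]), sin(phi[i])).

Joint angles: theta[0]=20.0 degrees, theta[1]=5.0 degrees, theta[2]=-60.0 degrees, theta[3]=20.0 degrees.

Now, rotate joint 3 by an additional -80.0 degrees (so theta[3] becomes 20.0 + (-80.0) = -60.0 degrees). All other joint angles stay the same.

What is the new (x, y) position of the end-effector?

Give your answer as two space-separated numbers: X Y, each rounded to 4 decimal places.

Answer: 20.7375 4.1686

Derivation:
joint[0] = (0.0000, 0.0000)  (base)
link 0: phi[0] = 20 = 20 deg
  cos(20 deg) = 0.9397, sin(20 deg) = 0.3420
  joint[1] = (0.0000, 0.0000) + 11.5 * (0.9397, 0.3420) = (0.0000 + 10.8065, 0.0000 + 3.9332) = (10.8065, 3.9332)
link 1: phi[1] = 20 + 5 = 25 deg
  cos(25 deg) = 0.9063, sin(25 deg) = 0.4226
  joint[2] = (10.8065, 3.9332) + 9.5 * (0.9063, 0.4226) = (10.8065 + 8.6099, 3.9332 + 4.0149) = (19.4164, 7.9481)
link 2: phi[2] = 20 + 5 + -60 = -35 deg
  cos(-35 deg) = 0.8192, sin(-35 deg) = -0.5736
  joint[3] = (19.4164, 7.9481) + 1.9 * (0.8192, -0.5736) = (19.4164 + 1.5564, 7.9481 + -1.0898) = (20.9728, 6.8583)
link 3: phi[3] = 20 + 5 + -60 + -60 = -95 deg
  cos(-95 deg) = -0.0872, sin(-95 deg) = -0.9962
  joint[4] = (20.9728, 6.8583) + 2.7 * (-0.0872, -0.9962) = (20.9728 + -0.2353, 6.8583 + -2.6897) = (20.7375, 4.1686)
End effector: (20.7375, 4.1686)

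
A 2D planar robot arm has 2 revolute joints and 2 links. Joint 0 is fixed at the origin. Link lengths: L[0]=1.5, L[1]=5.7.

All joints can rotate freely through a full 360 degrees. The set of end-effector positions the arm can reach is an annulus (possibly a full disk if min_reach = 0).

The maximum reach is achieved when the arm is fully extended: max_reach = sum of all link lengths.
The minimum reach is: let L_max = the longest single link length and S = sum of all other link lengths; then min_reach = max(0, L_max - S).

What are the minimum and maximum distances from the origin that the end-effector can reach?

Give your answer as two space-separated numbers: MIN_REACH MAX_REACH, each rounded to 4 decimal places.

Answer: 4.2000 7.2000

Derivation:
Link lengths: [1.5, 5.7]
max_reach = 1.5 + 5.7 = 7.2
L_max = max([1.5, 5.7]) = 5.7
S (sum of others) = 7.2 - 5.7 = 1.5
min_reach = max(0, 5.7 - 1.5) = max(0, 4.2) = 4.2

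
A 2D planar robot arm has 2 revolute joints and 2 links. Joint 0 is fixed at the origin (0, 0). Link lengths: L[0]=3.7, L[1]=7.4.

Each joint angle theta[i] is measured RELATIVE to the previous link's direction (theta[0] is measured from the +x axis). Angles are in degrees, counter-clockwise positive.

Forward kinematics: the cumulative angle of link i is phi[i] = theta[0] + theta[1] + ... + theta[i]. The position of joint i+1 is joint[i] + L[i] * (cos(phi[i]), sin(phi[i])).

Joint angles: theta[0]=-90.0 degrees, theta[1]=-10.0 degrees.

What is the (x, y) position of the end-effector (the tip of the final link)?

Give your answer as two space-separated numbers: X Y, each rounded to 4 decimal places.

joint[0] = (0.0000, 0.0000)  (base)
link 0: phi[0] = -90 = -90 deg
  cos(-90 deg) = 0.0000, sin(-90 deg) = -1.0000
  joint[1] = (0.0000, 0.0000) + 3.7 * (0.0000, -1.0000) = (0.0000 + 0.0000, 0.0000 + -3.7000) = (0.0000, -3.7000)
link 1: phi[1] = -90 + -10 = -100 deg
  cos(-100 deg) = -0.1736, sin(-100 deg) = -0.9848
  joint[2] = (0.0000, -3.7000) + 7.4 * (-0.1736, -0.9848) = (0.0000 + -1.2850, -3.7000 + -7.2876) = (-1.2850, -10.9876)
End effector: (-1.2850, -10.9876)

Answer: -1.2850 -10.9876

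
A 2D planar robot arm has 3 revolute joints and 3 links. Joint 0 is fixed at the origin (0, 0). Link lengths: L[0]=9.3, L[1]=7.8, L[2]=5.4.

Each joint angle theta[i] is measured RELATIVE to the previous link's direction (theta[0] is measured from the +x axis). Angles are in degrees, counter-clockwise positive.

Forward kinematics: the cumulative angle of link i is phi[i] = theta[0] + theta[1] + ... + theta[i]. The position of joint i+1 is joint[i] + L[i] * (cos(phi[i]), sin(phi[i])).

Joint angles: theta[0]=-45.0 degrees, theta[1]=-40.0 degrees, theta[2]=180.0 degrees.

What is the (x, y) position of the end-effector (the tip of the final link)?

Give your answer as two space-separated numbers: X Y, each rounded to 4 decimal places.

Answer: 6.7853 -8.9670

Derivation:
joint[0] = (0.0000, 0.0000)  (base)
link 0: phi[0] = -45 = -45 deg
  cos(-45 deg) = 0.7071, sin(-45 deg) = -0.7071
  joint[1] = (0.0000, 0.0000) + 9.3 * (0.7071, -0.7071) = (0.0000 + 6.5761, 0.0000 + -6.5761) = (6.5761, -6.5761)
link 1: phi[1] = -45 + -40 = -85 deg
  cos(-85 deg) = 0.0872, sin(-85 deg) = -0.9962
  joint[2] = (6.5761, -6.5761) + 7.8 * (0.0872, -0.9962) = (6.5761 + 0.6798, -6.5761 + -7.7703) = (7.2559, -14.3464)
link 2: phi[2] = -45 + -40 + 180 = 95 deg
  cos(95 deg) = -0.0872, sin(95 deg) = 0.9962
  joint[3] = (7.2559, -14.3464) + 5.4 * (-0.0872, 0.9962) = (7.2559 + -0.4706, -14.3464 + 5.3795) = (6.7853, -8.9670)
End effector: (6.7853, -8.9670)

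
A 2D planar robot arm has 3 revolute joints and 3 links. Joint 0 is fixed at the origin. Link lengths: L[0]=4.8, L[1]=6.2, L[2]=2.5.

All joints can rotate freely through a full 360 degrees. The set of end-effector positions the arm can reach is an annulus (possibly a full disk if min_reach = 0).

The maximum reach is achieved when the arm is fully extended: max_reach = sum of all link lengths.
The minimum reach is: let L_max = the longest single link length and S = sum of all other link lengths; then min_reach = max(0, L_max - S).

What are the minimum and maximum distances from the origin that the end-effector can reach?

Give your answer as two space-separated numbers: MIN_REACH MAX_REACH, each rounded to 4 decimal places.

Link lengths: [4.8, 6.2, 2.5]
max_reach = 4.8 + 6.2 + 2.5 = 13.5
L_max = max([4.8, 6.2, 2.5]) = 6.2
S (sum of others) = 13.5 - 6.2 = 7.3
min_reach = max(0, 6.2 - 7.3) = max(0, -1.1) = 0

Answer: 0.0000 13.5000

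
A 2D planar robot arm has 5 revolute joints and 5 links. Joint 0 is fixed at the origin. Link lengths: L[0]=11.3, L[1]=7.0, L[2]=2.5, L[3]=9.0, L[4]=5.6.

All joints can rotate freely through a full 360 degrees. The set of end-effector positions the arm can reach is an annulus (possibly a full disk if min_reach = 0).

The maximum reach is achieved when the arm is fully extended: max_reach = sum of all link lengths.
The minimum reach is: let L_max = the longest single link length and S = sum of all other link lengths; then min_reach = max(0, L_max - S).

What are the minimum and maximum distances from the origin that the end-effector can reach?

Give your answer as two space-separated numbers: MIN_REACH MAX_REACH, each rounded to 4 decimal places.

Answer: 0.0000 35.4000

Derivation:
Link lengths: [11.3, 7.0, 2.5, 9.0, 5.6]
max_reach = 11.3 + 7 + 2.5 + 9 + 5.6 = 35.4
L_max = max([11.3, 7.0, 2.5, 9.0, 5.6]) = 11.3
S (sum of others) = 35.4 - 11.3 = 24.1
min_reach = max(0, 11.3 - 24.1) = max(0, -12.8) = 0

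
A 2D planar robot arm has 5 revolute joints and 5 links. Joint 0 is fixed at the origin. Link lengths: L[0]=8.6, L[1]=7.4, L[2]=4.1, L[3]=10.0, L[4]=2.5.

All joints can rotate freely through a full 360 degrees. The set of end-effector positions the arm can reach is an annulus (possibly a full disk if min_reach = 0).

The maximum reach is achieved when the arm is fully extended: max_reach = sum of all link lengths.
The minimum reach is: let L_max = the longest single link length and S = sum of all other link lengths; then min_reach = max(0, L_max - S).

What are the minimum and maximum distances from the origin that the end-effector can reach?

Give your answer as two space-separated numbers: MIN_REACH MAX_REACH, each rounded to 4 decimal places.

Link lengths: [8.6, 7.4, 4.1, 10.0, 2.5]
max_reach = 8.6 + 7.4 + 4.1 + 10 + 2.5 = 32.6
L_max = max([8.6, 7.4, 4.1, 10.0, 2.5]) = 10
S (sum of others) = 32.6 - 10 = 22.6
min_reach = max(0, 10 - 22.6) = max(0, -12.6) = 0

Answer: 0.0000 32.6000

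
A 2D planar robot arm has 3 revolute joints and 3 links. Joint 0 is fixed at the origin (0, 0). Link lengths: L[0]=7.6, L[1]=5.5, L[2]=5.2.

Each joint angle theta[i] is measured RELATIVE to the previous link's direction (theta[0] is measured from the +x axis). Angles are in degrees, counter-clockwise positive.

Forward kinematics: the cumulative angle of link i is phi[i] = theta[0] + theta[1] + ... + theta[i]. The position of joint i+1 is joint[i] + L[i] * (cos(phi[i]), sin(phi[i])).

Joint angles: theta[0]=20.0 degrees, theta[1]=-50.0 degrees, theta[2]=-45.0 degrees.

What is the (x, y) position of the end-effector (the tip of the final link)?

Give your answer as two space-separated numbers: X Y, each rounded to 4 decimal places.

Answer: 13.2507 -5.1735

Derivation:
joint[0] = (0.0000, 0.0000)  (base)
link 0: phi[0] = 20 = 20 deg
  cos(20 deg) = 0.9397, sin(20 deg) = 0.3420
  joint[1] = (0.0000, 0.0000) + 7.6 * (0.9397, 0.3420) = (0.0000 + 7.1417, 0.0000 + 2.5994) = (7.1417, 2.5994)
link 1: phi[1] = 20 + -50 = -30 deg
  cos(-30 deg) = 0.8660, sin(-30 deg) = -0.5000
  joint[2] = (7.1417, 2.5994) + 5.5 * (0.8660, -0.5000) = (7.1417 + 4.7631, 2.5994 + -2.7500) = (11.9048, -0.1506)
link 2: phi[2] = 20 + -50 + -45 = -75 deg
  cos(-75 deg) = 0.2588, sin(-75 deg) = -0.9659
  joint[3] = (11.9048, -0.1506) + 5.2 * (0.2588, -0.9659) = (11.9048 + 1.3459, -0.1506 + -5.0228) = (13.2507, -5.1735)
End effector: (13.2507, -5.1735)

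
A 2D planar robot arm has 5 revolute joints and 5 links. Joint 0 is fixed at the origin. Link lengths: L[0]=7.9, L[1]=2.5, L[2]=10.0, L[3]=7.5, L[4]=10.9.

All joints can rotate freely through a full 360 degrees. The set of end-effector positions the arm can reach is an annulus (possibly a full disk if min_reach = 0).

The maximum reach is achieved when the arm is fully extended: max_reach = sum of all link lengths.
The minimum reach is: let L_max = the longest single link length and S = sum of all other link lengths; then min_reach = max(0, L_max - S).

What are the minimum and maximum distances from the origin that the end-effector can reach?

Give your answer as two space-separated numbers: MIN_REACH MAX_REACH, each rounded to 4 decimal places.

Answer: 0.0000 38.8000

Derivation:
Link lengths: [7.9, 2.5, 10.0, 7.5, 10.9]
max_reach = 7.9 + 2.5 + 10 + 7.5 + 10.9 = 38.8
L_max = max([7.9, 2.5, 10.0, 7.5, 10.9]) = 10.9
S (sum of others) = 38.8 - 10.9 = 27.9
min_reach = max(0, 10.9 - 27.9) = max(0, -17) = 0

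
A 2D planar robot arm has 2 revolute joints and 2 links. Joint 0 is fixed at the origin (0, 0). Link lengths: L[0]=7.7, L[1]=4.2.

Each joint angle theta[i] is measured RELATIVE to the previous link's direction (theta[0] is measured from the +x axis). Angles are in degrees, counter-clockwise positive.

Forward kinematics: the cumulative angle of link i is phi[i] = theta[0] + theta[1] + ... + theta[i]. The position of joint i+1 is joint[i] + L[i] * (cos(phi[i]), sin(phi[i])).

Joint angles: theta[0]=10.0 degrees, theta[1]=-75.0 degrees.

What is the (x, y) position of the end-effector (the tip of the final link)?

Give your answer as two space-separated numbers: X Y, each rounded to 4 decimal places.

Answer: 9.3580 -2.4694

Derivation:
joint[0] = (0.0000, 0.0000)  (base)
link 0: phi[0] = 10 = 10 deg
  cos(10 deg) = 0.9848, sin(10 deg) = 0.1736
  joint[1] = (0.0000, 0.0000) + 7.7 * (0.9848, 0.1736) = (0.0000 + 7.5830, 0.0000 + 1.3371) = (7.5830, 1.3371)
link 1: phi[1] = 10 + -75 = -65 deg
  cos(-65 deg) = 0.4226, sin(-65 deg) = -0.9063
  joint[2] = (7.5830, 1.3371) + 4.2 * (0.4226, -0.9063) = (7.5830 + 1.7750, 1.3371 + -3.8065) = (9.3580, -2.4694)
End effector: (9.3580, -2.4694)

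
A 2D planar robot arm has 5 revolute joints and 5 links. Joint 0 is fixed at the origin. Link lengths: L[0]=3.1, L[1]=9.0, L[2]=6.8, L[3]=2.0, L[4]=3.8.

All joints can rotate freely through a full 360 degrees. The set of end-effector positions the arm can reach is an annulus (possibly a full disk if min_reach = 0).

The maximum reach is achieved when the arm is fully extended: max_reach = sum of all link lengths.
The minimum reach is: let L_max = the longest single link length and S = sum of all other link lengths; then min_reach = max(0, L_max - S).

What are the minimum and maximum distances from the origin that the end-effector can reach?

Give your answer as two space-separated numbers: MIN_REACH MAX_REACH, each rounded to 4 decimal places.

Answer: 0.0000 24.7000

Derivation:
Link lengths: [3.1, 9.0, 6.8, 2.0, 3.8]
max_reach = 3.1 + 9 + 6.8 + 2 + 3.8 = 24.7
L_max = max([3.1, 9.0, 6.8, 2.0, 3.8]) = 9
S (sum of others) = 24.7 - 9 = 15.7
min_reach = max(0, 9 - 15.7) = max(0, -6.7) = 0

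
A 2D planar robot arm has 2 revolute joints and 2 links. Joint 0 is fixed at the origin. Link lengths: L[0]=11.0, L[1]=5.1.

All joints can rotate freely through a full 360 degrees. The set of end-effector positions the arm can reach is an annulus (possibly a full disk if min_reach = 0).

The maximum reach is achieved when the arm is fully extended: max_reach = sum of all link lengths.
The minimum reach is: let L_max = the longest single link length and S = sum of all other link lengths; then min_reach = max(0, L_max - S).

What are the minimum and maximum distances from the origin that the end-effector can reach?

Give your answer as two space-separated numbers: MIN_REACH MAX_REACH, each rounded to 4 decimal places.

Link lengths: [11.0, 5.1]
max_reach = 11 + 5.1 = 16.1
L_max = max([11.0, 5.1]) = 11
S (sum of others) = 16.1 - 11 = 5.1
min_reach = max(0, 11 - 5.1) = max(0, 5.9) = 5.9

Answer: 5.9000 16.1000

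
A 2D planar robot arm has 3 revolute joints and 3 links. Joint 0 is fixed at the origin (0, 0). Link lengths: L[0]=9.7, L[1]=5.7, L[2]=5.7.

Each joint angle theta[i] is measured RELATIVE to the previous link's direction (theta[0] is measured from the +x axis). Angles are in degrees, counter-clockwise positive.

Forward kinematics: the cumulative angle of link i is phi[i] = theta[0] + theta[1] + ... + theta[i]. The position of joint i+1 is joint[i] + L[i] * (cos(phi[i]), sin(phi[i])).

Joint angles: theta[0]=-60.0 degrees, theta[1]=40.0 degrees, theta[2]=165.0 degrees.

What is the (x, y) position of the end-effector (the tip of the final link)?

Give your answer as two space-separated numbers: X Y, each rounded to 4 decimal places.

joint[0] = (0.0000, 0.0000)  (base)
link 0: phi[0] = -60 = -60 deg
  cos(-60 deg) = 0.5000, sin(-60 deg) = -0.8660
  joint[1] = (0.0000, 0.0000) + 9.7 * (0.5000, -0.8660) = (0.0000 + 4.8500, 0.0000 + -8.4004) = (4.8500, -8.4004)
link 1: phi[1] = -60 + 40 = -20 deg
  cos(-20 deg) = 0.9397, sin(-20 deg) = -0.3420
  joint[2] = (4.8500, -8.4004) + 5.7 * (0.9397, -0.3420) = (4.8500 + 5.3562, -8.4004 + -1.9495) = (10.2062, -10.3500)
link 2: phi[2] = -60 + 40 + 165 = 145 deg
  cos(145 deg) = -0.8192, sin(145 deg) = 0.5736
  joint[3] = (10.2062, -10.3500) + 5.7 * (-0.8192, 0.5736) = (10.2062 + -4.6692, -10.3500 + 3.2694) = (5.5371, -7.0806)
End effector: (5.5371, -7.0806)

Answer: 5.5371 -7.0806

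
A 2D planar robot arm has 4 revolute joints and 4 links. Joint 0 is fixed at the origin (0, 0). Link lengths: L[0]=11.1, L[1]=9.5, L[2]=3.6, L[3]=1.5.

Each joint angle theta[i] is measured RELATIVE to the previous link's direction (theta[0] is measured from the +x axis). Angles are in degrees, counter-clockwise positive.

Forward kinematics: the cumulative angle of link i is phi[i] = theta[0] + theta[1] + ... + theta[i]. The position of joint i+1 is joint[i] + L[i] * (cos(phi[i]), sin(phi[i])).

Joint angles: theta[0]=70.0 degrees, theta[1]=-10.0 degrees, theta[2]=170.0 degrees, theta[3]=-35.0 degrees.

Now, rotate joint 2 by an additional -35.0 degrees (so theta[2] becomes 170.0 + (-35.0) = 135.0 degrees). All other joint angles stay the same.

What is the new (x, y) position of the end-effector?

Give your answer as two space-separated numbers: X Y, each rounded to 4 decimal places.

Answer: 3.6596 18.2391

Derivation:
joint[0] = (0.0000, 0.0000)  (base)
link 0: phi[0] = 70 = 70 deg
  cos(70 deg) = 0.3420, sin(70 deg) = 0.9397
  joint[1] = (0.0000, 0.0000) + 11.1 * (0.3420, 0.9397) = (0.0000 + 3.7964, 0.0000 + 10.4306) = (3.7964, 10.4306)
link 1: phi[1] = 70 + -10 = 60 deg
  cos(60 deg) = 0.5000, sin(60 deg) = 0.8660
  joint[2] = (3.7964, 10.4306) + 9.5 * (0.5000, 0.8660) = (3.7964 + 4.7500, 10.4306 + 8.2272) = (8.5464, 18.6578)
link 2: phi[2] = 70 + -10 + 135 = 195 deg
  cos(195 deg) = -0.9659, sin(195 deg) = -0.2588
  joint[3] = (8.5464, 18.6578) + 3.6 * (-0.9659, -0.2588) = (8.5464 + -3.4773, 18.6578 + -0.9317) = (5.0691, 17.7261)
link 3: phi[3] = 70 + -10 + 135 + -35 = 160 deg
  cos(160 deg) = -0.9397, sin(160 deg) = 0.3420
  joint[4] = (5.0691, 17.7261) + 1.5 * (-0.9397, 0.3420) = (5.0691 + -1.4095, 17.7261 + 0.5130) = (3.6596, 18.2391)
End effector: (3.6596, 18.2391)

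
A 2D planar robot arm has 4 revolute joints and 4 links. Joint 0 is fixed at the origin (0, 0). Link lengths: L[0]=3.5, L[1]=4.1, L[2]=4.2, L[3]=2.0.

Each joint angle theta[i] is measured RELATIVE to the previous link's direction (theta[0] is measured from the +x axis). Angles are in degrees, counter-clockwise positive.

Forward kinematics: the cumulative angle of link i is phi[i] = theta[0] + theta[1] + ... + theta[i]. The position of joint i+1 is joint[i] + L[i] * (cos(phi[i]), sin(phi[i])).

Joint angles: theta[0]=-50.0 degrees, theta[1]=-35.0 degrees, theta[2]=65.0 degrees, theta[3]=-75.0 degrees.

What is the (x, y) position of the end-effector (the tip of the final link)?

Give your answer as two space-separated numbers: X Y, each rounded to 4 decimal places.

Answer: 6.3795 -10.1944

Derivation:
joint[0] = (0.0000, 0.0000)  (base)
link 0: phi[0] = -50 = -50 deg
  cos(-50 deg) = 0.6428, sin(-50 deg) = -0.7660
  joint[1] = (0.0000, 0.0000) + 3.5 * (0.6428, -0.7660) = (0.0000 + 2.2498, 0.0000 + -2.6812) = (2.2498, -2.6812)
link 1: phi[1] = -50 + -35 = -85 deg
  cos(-85 deg) = 0.0872, sin(-85 deg) = -0.9962
  joint[2] = (2.2498, -2.6812) + 4.1 * (0.0872, -0.9962) = (2.2498 + 0.3573, -2.6812 + -4.0844) = (2.6071, -6.7656)
link 2: phi[2] = -50 + -35 + 65 = -20 deg
  cos(-20 deg) = 0.9397, sin(-20 deg) = -0.3420
  joint[3] = (2.6071, -6.7656) + 4.2 * (0.9397, -0.3420) = (2.6071 + 3.9467, -6.7656 + -1.4365) = (6.5538, -8.2020)
link 3: phi[3] = -50 + -35 + 65 + -75 = -95 deg
  cos(-95 deg) = -0.0872, sin(-95 deg) = -0.9962
  joint[4] = (6.5538, -8.2020) + 2 * (-0.0872, -0.9962) = (6.5538 + -0.1743, -8.2020 + -1.9924) = (6.3795, -10.1944)
End effector: (6.3795, -10.1944)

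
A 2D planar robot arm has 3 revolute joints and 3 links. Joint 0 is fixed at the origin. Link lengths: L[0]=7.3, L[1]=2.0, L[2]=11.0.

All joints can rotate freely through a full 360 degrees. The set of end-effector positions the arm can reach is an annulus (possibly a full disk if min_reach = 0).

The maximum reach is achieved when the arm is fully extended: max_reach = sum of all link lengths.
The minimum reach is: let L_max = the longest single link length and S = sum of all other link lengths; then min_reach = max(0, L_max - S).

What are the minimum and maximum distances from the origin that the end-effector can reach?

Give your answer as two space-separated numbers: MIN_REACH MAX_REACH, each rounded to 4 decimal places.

Link lengths: [7.3, 2.0, 11.0]
max_reach = 7.3 + 2 + 11 = 20.3
L_max = max([7.3, 2.0, 11.0]) = 11
S (sum of others) = 20.3 - 11 = 9.3
min_reach = max(0, 11 - 9.3) = max(0, 1.7) = 1.7

Answer: 1.7000 20.3000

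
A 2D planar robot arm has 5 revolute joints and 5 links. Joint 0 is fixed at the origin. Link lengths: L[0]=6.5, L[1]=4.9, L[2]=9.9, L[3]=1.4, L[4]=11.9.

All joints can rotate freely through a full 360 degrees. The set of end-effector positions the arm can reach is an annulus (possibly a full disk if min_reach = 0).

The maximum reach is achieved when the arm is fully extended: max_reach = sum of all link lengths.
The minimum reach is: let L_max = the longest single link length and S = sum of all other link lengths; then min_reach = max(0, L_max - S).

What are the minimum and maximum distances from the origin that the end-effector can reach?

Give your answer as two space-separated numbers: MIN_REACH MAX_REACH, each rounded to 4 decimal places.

Link lengths: [6.5, 4.9, 9.9, 1.4, 11.9]
max_reach = 6.5 + 4.9 + 9.9 + 1.4 + 11.9 = 34.6
L_max = max([6.5, 4.9, 9.9, 1.4, 11.9]) = 11.9
S (sum of others) = 34.6 - 11.9 = 22.7
min_reach = max(0, 11.9 - 22.7) = max(0, -10.8) = 0

Answer: 0.0000 34.6000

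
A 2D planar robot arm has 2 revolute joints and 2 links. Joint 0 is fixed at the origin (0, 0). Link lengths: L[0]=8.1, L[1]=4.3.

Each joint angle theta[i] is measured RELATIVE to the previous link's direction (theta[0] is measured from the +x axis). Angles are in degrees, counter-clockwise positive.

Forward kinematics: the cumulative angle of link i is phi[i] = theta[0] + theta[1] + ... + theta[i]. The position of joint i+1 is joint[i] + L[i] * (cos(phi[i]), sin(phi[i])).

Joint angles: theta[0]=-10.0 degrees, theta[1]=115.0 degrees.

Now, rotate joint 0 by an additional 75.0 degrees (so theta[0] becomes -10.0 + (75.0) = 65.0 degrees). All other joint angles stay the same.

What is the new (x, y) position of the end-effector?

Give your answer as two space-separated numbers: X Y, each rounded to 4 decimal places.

joint[0] = (0.0000, 0.0000)  (base)
link 0: phi[0] = 65 = 65 deg
  cos(65 deg) = 0.4226, sin(65 deg) = 0.9063
  joint[1] = (0.0000, 0.0000) + 8.1 * (0.4226, 0.9063) = (0.0000 + 3.4232, 0.0000 + 7.3411) = (3.4232, 7.3411)
link 1: phi[1] = 65 + 115 = 180 deg
  cos(180 deg) = -1.0000, sin(180 deg) = 0.0000
  joint[2] = (3.4232, 7.3411) + 4.3 * (-1.0000, 0.0000) = (3.4232 + -4.3000, 7.3411 + 0.0000) = (-0.8768, 7.3411)
End effector: (-0.8768, 7.3411)

Answer: -0.8768 7.3411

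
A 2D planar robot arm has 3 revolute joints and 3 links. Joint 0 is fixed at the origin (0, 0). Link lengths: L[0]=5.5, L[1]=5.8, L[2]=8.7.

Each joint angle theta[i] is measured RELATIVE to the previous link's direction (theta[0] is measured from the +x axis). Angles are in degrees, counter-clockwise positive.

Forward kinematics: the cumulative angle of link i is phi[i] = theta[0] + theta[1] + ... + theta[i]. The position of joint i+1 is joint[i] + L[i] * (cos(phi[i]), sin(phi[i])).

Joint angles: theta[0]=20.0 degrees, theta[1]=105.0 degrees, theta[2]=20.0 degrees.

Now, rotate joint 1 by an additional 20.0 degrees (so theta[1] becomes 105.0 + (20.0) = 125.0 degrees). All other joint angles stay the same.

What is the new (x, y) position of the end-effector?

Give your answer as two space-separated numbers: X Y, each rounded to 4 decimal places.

joint[0] = (0.0000, 0.0000)  (base)
link 0: phi[0] = 20 = 20 deg
  cos(20 deg) = 0.9397, sin(20 deg) = 0.3420
  joint[1] = (0.0000, 0.0000) + 5.5 * (0.9397, 0.3420) = (0.0000 + 5.1683, 0.0000 + 1.8811) = (5.1683, 1.8811)
link 1: phi[1] = 20 + 125 = 145 deg
  cos(145 deg) = -0.8192, sin(145 deg) = 0.5736
  joint[2] = (5.1683, 1.8811) + 5.8 * (-0.8192, 0.5736) = (5.1683 + -4.7511, 1.8811 + 3.3267) = (0.4172, 5.2079)
link 2: phi[2] = 20 + 125 + 20 = 165 deg
  cos(165 deg) = -0.9659, sin(165 deg) = 0.2588
  joint[3] = (0.4172, 5.2079) + 8.7 * (-0.9659, 0.2588) = (0.4172 + -8.4036, 5.2079 + 2.2517) = (-7.9863, 7.4596)
End effector: (-7.9863, 7.4596)

Answer: -7.9863 7.4596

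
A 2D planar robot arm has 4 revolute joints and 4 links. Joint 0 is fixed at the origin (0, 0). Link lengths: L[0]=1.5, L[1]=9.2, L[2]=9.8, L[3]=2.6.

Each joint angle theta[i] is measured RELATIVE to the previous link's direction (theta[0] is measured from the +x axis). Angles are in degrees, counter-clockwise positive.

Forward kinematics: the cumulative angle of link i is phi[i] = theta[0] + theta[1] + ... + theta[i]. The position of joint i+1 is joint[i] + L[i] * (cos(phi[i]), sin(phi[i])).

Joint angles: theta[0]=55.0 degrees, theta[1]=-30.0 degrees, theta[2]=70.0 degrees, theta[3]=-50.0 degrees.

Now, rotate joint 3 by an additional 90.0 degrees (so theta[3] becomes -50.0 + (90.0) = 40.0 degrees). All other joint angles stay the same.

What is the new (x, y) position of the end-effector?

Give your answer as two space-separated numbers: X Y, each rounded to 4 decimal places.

Answer: 6.5058 16.7180

Derivation:
joint[0] = (0.0000, 0.0000)  (base)
link 0: phi[0] = 55 = 55 deg
  cos(55 deg) = 0.5736, sin(55 deg) = 0.8192
  joint[1] = (0.0000, 0.0000) + 1.5 * (0.5736, 0.8192) = (0.0000 + 0.8604, 0.0000 + 1.2287) = (0.8604, 1.2287)
link 1: phi[1] = 55 + -30 = 25 deg
  cos(25 deg) = 0.9063, sin(25 deg) = 0.4226
  joint[2] = (0.8604, 1.2287) + 9.2 * (0.9063, 0.4226) = (0.8604 + 8.3380, 1.2287 + 3.8881) = (9.1984, 5.1168)
link 2: phi[2] = 55 + -30 + 70 = 95 deg
  cos(95 deg) = -0.0872, sin(95 deg) = 0.9962
  joint[3] = (9.1984, 5.1168) + 9.8 * (-0.0872, 0.9962) = (9.1984 + -0.8541, 5.1168 + 9.7627) = (8.3443, 14.8795)
link 3: phi[3] = 55 + -30 + 70 + 40 = 135 deg
  cos(135 deg) = -0.7071, sin(135 deg) = 0.7071
  joint[4] = (8.3443, 14.8795) + 2.6 * (-0.7071, 0.7071) = (8.3443 + -1.8385, 14.8795 + 1.8385) = (6.5058, 16.7180)
End effector: (6.5058, 16.7180)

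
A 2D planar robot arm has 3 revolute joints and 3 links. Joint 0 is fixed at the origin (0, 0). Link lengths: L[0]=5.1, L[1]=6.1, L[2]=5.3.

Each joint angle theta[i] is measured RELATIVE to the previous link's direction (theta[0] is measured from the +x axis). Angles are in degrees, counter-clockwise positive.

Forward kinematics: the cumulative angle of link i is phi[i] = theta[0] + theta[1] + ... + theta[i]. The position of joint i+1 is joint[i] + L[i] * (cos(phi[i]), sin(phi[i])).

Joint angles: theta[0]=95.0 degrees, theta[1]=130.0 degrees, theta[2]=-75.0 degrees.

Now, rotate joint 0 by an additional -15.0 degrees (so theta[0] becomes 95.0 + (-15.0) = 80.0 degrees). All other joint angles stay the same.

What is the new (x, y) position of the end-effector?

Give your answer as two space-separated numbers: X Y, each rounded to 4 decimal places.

joint[0] = (0.0000, 0.0000)  (base)
link 0: phi[0] = 80 = 80 deg
  cos(80 deg) = 0.1736, sin(80 deg) = 0.9848
  joint[1] = (0.0000, 0.0000) + 5.1 * (0.1736, 0.9848) = (0.0000 + 0.8856, 0.0000 + 5.0225) = (0.8856, 5.0225)
link 1: phi[1] = 80 + 130 = 210 deg
  cos(210 deg) = -0.8660, sin(210 deg) = -0.5000
  joint[2] = (0.8856, 5.0225) + 6.1 * (-0.8660, -0.5000) = (0.8856 + -5.2828, 5.0225 + -3.0500) = (-4.3971, 1.9725)
link 2: phi[2] = 80 + 130 + -75 = 135 deg
  cos(135 deg) = -0.7071, sin(135 deg) = 0.7071
  joint[3] = (-4.3971, 1.9725) + 5.3 * (-0.7071, 0.7071) = (-4.3971 + -3.7477, 1.9725 + 3.7477) = (-8.1448, 5.7202)
End effector: (-8.1448, 5.7202)

Answer: -8.1448 5.7202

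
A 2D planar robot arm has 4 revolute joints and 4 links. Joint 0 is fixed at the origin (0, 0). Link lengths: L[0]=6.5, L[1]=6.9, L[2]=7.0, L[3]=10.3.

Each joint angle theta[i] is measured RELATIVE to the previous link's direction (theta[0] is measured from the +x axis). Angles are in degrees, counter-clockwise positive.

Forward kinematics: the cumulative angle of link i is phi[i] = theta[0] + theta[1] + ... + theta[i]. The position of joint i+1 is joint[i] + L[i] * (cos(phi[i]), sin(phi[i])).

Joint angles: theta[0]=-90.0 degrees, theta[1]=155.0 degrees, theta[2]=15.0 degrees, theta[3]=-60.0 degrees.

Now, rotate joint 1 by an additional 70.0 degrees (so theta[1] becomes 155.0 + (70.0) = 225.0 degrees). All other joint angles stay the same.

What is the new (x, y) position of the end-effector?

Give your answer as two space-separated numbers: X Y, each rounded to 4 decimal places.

joint[0] = (0.0000, 0.0000)  (base)
link 0: phi[0] = -90 = -90 deg
  cos(-90 deg) = 0.0000, sin(-90 deg) = -1.0000
  joint[1] = (0.0000, 0.0000) + 6.5 * (0.0000, -1.0000) = (0.0000 + 0.0000, 0.0000 + -6.5000) = (0.0000, -6.5000)
link 1: phi[1] = -90 + 225 = 135 deg
  cos(135 deg) = -0.7071, sin(135 deg) = 0.7071
  joint[2] = (0.0000, -6.5000) + 6.9 * (-0.7071, 0.7071) = (0.0000 + -4.8790, -6.5000 + 4.8790) = (-4.8790, -1.6210)
link 2: phi[2] = -90 + 225 + 15 = 150 deg
  cos(150 deg) = -0.8660, sin(150 deg) = 0.5000
  joint[3] = (-4.8790, -1.6210) + 7 * (-0.8660, 0.5000) = (-4.8790 + -6.0622, -1.6210 + 3.5000) = (-10.9412, 1.8790)
link 3: phi[3] = -90 + 225 + 15 + -60 = 90 deg
  cos(90 deg) = 0.0000, sin(90 deg) = 1.0000
  joint[4] = (-10.9412, 1.8790) + 10.3 * (0.0000, 1.0000) = (-10.9412 + 0.0000, 1.8790 + 10.3000) = (-10.9412, 12.1790)
End effector: (-10.9412, 12.1790)

Answer: -10.9412 12.1790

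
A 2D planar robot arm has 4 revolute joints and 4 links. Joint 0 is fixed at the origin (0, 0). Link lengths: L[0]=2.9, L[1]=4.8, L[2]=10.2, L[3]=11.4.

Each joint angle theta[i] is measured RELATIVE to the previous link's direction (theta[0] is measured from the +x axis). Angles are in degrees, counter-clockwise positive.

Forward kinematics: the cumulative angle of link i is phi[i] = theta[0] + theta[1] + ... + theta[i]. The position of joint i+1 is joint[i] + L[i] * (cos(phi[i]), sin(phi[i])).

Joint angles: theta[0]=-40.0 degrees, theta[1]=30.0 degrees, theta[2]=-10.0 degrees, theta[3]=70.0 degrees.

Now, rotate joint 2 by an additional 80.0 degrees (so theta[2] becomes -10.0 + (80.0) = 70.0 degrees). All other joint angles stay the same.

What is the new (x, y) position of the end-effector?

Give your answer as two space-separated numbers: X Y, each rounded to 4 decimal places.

joint[0] = (0.0000, 0.0000)  (base)
link 0: phi[0] = -40 = -40 deg
  cos(-40 deg) = 0.7660, sin(-40 deg) = -0.6428
  joint[1] = (0.0000, 0.0000) + 2.9 * (0.7660, -0.6428) = (0.0000 + 2.2215, 0.0000 + -1.8641) = (2.2215, -1.8641)
link 1: phi[1] = -40 + 30 = -10 deg
  cos(-10 deg) = 0.9848, sin(-10 deg) = -0.1736
  joint[2] = (2.2215, -1.8641) + 4.8 * (0.9848, -0.1736) = (2.2215 + 4.7271, -1.8641 + -0.8335) = (6.9486, -2.6976)
link 2: phi[2] = -40 + 30 + 70 = 60 deg
  cos(60 deg) = 0.5000, sin(60 deg) = 0.8660
  joint[3] = (6.9486, -2.6976) + 10.2 * (0.5000, 0.8660) = (6.9486 + 5.1000, -2.6976 + 8.8335) = (12.0486, 6.1359)
link 3: phi[3] = -40 + 30 + 70 + 70 = 130 deg
  cos(130 deg) = -0.6428, sin(130 deg) = 0.7660
  joint[4] = (12.0486, 6.1359) + 11.4 * (-0.6428, 0.7660) = (12.0486 + -7.3278, 6.1359 + 8.7329) = (4.7208, 14.8688)
End effector: (4.7208, 14.8688)

Answer: 4.7208 14.8688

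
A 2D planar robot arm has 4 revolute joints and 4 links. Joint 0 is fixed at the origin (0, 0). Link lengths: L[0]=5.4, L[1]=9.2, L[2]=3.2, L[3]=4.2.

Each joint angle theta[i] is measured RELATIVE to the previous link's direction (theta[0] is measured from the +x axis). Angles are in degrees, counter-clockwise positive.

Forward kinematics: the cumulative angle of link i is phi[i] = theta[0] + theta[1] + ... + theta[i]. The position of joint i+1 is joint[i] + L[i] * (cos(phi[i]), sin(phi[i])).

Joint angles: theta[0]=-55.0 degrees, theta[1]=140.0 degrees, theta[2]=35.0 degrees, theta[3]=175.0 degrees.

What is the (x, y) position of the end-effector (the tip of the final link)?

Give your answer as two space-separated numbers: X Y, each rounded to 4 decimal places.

joint[0] = (0.0000, 0.0000)  (base)
link 0: phi[0] = -55 = -55 deg
  cos(-55 deg) = 0.5736, sin(-55 deg) = -0.8192
  joint[1] = (0.0000, 0.0000) + 5.4 * (0.5736, -0.8192) = (0.0000 + 3.0973, 0.0000 + -4.4234) = (3.0973, -4.4234)
link 1: phi[1] = -55 + 140 = 85 deg
  cos(85 deg) = 0.0872, sin(85 deg) = 0.9962
  joint[2] = (3.0973, -4.4234) + 9.2 * (0.0872, 0.9962) = (3.0973 + 0.8018, -4.4234 + 9.1650) = (3.8991, 4.7416)
link 2: phi[2] = -55 + 140 + 35 = 120 deg
  cos(120 deg) = -0.5000, sin(120 deg) = 0.8660
  joint[3] = (3.8991, 4.7416) + 3.2 * (-0.5000, 0.8660) = (3.8991 + -1.6000, 4.7416 + 2.7713) = (2.2991, 7.5129)
link 3: phi[3] = -55 + 140 + 35 + 175 = 295 deg
  cos(295 deg) = 0.4226, sin(295 deg) = -0.9063
  joint[4] = (2.2991, 7.5129) + 4.2 * (0.4226, -0.9063) = (2.2991 + 1.7750, 7.5129 + -3.8065) = (4.0741, 3.7064)
End effector: (4.0741, 3.7064)

Answer: 4.0741 3.7064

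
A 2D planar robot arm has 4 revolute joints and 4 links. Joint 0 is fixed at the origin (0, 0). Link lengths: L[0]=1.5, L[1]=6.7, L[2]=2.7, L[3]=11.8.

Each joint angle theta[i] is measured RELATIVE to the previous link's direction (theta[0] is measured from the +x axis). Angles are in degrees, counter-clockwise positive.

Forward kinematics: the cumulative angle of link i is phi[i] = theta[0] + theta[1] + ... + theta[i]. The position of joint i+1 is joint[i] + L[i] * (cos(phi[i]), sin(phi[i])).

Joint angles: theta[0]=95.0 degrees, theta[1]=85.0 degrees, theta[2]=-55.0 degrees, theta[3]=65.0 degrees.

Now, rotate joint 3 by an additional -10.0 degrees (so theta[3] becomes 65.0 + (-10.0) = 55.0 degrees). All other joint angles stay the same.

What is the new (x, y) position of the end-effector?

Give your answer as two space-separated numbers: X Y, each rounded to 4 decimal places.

Answer: -20.1794 3.7060

Derivation:
joint[0] = (0.0000, 0.0000)  (base)
link 0: phi[0] = 95 = 95 deg
  cos(95 deg) = -0.0872, sin(95 deg) = 0.9962
  joint[1] = (0.0000, 0.0000) + 1.5 * (-0.0872, 0.9962) = (0.0000 + -0.1307, 0.0000 + 1.4943) = (-0.1307, 1.4943)
link 1: phi[1] = 95 + 85 = 180 deg
  cos(180 deg) = -1.0000, sin(180 deg) = 0.0000
  joint[2] = (-0.1307, 1.4943) + 6.7 * (-1.0000, 0.0000) = (-0.1307 + -6.7000, 1.4943 + 0.0000) = (-6.8307, 1.4943)
link 2: phi[2] = 95 + 85 + -55 = 125 deg
  cos(125 deg) = -0.5736, sin(125 deg) = 0.8192
  joint[3] = (-6.8307, 1.4943) + 2.7 * (-0.5736, 0.8192) = (-6.8307 + -1.5487, 1.4943 + 2.2117) = (-8.3794, 3.7060)
link 3: phi[3] = 95 + 85 + -55 + 55 = 180 deg
  cos(180 deg) = -1.0000, sin(180 deg) = 0.0000
  joint[4] = (-8.3794, 3.7060) + 11.8 * (-1.0000, 0.0000) = (-8.3794 + -11.8000, 3.7060 + 0.0000) = (-20.1794, 3.7060)
End effector: (-20.1794, 3.7060)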